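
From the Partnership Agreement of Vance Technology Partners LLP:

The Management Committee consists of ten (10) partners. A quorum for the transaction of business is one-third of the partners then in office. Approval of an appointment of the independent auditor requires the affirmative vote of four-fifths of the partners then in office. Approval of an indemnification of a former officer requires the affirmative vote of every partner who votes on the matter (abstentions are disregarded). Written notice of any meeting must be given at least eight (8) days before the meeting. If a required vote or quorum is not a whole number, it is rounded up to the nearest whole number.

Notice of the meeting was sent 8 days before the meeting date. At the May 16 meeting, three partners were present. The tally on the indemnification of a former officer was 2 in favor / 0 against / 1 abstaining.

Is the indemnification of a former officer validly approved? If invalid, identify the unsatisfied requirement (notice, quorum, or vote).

Invalid — quorum requirement not satisfied.

Notice: 8 days given; 8 required (8 ≥ 8). Satisfied.
Quorum: 3 present; quorum is 4. Not satisfied.
Vote: the indemnification of a former officer requires the unanimous vote of the votes cast (3 present − 1 abstaining = 2). Unanimous means all 2, so 2 affirmative votes are needed; 2 voted in favor. Satisfied. (Moot — without a quorum no business can be validly transacted.)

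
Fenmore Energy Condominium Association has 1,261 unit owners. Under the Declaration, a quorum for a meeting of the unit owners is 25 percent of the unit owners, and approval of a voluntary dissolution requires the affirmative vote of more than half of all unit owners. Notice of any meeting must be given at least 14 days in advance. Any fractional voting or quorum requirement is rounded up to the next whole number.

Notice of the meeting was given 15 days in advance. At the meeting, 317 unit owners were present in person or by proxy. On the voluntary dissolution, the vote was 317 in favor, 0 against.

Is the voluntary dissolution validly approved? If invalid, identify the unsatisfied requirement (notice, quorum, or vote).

Notice: 15 days given; 14 required. Satisfied.
Quorum: 25% of 1,261 = 315.25, rounded up to 316; 317 present. Satisfied.
Vote: requires a majority of all unit owners (1,261); a majority of 1261 is 631, so 631 needed; 317 in favor. Not satisfied.

Invalid — vote requirement not satisfied.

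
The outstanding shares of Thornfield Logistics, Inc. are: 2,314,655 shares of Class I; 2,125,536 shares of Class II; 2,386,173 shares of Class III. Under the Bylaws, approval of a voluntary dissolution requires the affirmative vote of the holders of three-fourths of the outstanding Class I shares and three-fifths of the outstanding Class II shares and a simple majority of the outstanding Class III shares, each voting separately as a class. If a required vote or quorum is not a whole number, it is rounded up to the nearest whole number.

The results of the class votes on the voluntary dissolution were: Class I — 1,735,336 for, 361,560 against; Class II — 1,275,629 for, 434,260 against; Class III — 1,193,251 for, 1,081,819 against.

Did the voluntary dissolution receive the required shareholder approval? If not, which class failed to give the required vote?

Not approved — the Class I shares did not give the required vote.

Class I: 3/4 of 2314655 = 1735991.25, rounded up to 1735992; 1,735,992 required, 1,735,336 in favor — not approved.
Class II: 3/5 of 2125536 = 1275321.60, rounded up to 1275322; 1,275,322 required, 1,275,629 in favor — approved.
Class III: a majority of 2386173 is 1193087; 1,193,087 required, 1,193,251 in favor — approved.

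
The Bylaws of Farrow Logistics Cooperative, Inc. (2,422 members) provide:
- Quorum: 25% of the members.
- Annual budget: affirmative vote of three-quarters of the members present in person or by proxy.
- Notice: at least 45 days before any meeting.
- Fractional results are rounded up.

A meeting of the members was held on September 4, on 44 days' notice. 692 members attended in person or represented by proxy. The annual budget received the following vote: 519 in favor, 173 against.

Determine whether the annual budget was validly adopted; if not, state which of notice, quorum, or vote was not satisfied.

Invalid — notice requirement not satisfied.

Notice: 44 days given; 45 required. Not satisfied.
Quorum: 25% of 2,422 = 605.50, rounded up to 606; 692 present. Satisfied.
Vote: requires three-fourths of those present (692); 3/4 of 692 = 519, so 519 needed; 519 in favor. Satisfied.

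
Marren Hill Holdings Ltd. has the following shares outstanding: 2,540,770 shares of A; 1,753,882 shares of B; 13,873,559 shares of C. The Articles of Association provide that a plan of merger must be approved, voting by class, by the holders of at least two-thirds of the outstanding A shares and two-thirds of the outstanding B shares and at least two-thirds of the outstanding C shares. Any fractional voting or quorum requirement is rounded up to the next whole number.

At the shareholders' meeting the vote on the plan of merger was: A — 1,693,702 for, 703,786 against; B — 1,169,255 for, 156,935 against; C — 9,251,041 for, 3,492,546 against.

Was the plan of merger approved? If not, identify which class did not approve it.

Not approved — the A shares did not give the required vote.

A: 2/3 of 2540770 = 1693846.67, rounded up to 1693847; 1,693,847 required, 1,693,702 in favor — not approved.
B: 2/3 of 1753882 = 1169254.67, rounded up to 1169255; 1,169,255 required, 1,169,255 in favor — approved.
C: 2/3 of 13873559 = 9249039.33, rounded up to 9249040; 9,249,040 required, 9,251,041 in favor — approved.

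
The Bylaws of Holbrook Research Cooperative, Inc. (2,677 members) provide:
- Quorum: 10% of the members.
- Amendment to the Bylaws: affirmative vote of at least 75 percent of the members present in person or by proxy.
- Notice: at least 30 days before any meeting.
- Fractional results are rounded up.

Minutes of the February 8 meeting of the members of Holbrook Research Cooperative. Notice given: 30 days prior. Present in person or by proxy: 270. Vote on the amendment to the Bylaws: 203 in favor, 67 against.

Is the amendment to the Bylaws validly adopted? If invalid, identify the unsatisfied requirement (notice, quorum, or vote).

Notice: 30 days given; 30 required. Satisfied.
Quorum: 10% of 2,677 = 267.70, rounded up to 268; 270 present. Satisfied.
Vote: requires three-fourths of those present (270); 3/4 of 270 = 202.50, rounded up to 203, so 203 needed; 203 in favor. Satisfied.

Valid — all requirements satisfied.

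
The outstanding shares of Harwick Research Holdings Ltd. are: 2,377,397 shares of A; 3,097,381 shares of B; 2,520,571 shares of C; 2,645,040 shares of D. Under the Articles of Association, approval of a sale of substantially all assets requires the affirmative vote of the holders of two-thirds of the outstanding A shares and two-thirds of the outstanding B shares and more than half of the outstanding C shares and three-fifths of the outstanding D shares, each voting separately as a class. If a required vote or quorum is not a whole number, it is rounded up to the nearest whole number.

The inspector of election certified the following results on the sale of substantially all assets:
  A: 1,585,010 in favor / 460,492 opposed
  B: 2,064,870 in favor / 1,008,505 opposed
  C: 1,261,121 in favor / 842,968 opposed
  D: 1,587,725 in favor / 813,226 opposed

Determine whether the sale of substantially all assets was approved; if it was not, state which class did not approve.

A: 2/3 of 2377397 = 1584931.33, rounded up to 1584932; 1,584,932 required, 1,585,010 in favor — approved.
B: 2/3 of 3097381 = 2064920.67, rounded up to 2064921; 2,064,921 required, 2,064,870 in favor — not approved.
C: a majority of 2520571 is 1260286; 1,260,286 required, 1,261,121 in favor — approved.
D: 3/5 of 2645040 = 1587024; 1,587,024 required, 1,587,725 in favor — approved.

Not approved — the B shares did not give the required vote.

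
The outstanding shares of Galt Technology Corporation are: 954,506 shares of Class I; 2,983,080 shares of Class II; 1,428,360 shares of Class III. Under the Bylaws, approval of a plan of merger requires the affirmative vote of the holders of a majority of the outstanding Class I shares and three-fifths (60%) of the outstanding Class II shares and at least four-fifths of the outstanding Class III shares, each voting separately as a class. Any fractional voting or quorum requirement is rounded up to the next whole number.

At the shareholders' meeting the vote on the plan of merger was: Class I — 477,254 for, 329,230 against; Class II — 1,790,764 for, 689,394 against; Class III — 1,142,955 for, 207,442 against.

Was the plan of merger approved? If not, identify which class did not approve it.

Class I: a majority of 954506 is 477254; 477,254 required, 477,254 in favor — approved.
Class II: 3/5 of 2983080 = 1789848; 1,789,848 required, 1,790,764 in favor — approved.
Class III: 4/5 of 1428360 = 1142688; 1,142,688 required, 1,142,955 in favor — approved.

Approved — every class gave the required vote.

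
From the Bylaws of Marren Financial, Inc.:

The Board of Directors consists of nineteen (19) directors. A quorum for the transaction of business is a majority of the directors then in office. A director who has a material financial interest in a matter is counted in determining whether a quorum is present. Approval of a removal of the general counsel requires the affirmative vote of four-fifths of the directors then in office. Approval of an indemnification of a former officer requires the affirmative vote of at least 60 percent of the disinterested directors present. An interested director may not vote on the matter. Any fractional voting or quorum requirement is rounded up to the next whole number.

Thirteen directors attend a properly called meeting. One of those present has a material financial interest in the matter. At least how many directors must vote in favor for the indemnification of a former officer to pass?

The indemnification of a former officer requires three-fifths of the disinterested directors present (13 − 1 = 12).
3/5 of 12 = 7.20, rounded up to 8.

8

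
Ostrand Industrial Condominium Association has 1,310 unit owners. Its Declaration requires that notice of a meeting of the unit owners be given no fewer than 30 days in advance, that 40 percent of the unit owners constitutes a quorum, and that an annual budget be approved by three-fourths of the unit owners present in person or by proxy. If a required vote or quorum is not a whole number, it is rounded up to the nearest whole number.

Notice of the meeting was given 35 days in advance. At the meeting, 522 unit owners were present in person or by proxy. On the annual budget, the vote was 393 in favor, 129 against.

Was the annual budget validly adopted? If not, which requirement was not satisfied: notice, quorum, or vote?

Notice: 35 days given; 30 required. Satisfied.
Quorum: 40% of 1,310 = 524; 522 present. Not satisfied.
Vote: requires three-fourths of those present (522); 3/4 of 522 = 391.50, rounded up to 392, so 392 needed; 393 in favor. Satisfied.

Invalid — quorum requirement not satisfied.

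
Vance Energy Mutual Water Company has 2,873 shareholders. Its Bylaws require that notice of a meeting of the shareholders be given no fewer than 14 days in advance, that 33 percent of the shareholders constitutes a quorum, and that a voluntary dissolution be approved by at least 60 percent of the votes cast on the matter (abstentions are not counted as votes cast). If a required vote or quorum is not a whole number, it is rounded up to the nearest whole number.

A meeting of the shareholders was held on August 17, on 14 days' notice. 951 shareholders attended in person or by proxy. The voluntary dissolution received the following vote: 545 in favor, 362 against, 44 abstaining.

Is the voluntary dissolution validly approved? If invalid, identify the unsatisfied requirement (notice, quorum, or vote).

Valid — all requirements satisfied.

Notice: 14 days given; 14 required. Satisfied.
Quorum: 33% of 2,873 = 948.09, rounded up to 949; 951 present. Satisfied.
Vote: requires three-fifths of the votes cast (951 − 44 abstaining = 907); 3/5 of 907 = 544.20, rounded up to 545, so 545 needed; 545 in favor. Satisfied.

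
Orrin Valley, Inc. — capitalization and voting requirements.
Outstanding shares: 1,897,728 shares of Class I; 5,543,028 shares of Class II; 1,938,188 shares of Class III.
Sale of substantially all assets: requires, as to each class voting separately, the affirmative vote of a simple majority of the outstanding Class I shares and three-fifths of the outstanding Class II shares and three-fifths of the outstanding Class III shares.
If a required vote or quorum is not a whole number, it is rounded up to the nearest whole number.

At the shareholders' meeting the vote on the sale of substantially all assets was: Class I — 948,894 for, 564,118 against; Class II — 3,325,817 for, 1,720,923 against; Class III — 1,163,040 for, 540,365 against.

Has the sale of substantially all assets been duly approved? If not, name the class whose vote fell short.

Class I: a majority of 1897728 is 948865; 948,865 required, 948,894 in favor — approved.
Class II: 3/5 of 5543028 = 3325816.80, rounded up to 3325817; 3,325,817 required, 3,325,817 in favor — approved.
Class III: 3/5 of 1938188 = 1162912.80, rounded up to 1162913; 1,162,913 required, 1,163,040 in favor — approved.

Approved — every class gave the required vote.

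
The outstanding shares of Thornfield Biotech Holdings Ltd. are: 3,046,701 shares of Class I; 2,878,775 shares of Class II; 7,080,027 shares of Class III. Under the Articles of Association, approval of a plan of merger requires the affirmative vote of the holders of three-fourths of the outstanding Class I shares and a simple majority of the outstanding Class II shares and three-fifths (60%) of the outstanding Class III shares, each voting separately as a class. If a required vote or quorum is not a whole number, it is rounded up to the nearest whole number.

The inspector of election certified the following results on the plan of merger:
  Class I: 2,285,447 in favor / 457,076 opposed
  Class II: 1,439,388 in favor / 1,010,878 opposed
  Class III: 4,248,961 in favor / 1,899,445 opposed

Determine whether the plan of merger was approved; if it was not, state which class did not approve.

Approved — every class gave the required vote.

Class I: 3/4 of 3046701 = 2285025.75, rounded up to 2285026; 2,285,026 required, 2,285,447 in favor — approved.
Class II: a majority of 2878775 is 1439388; 1,439,388 required, 1,439,388 in favor — approved.
Class III: 3/5 of 7080027 = 4248016.20, rounded up to 4248017; 4,248,017 required, 4,248,961 in favor — approved.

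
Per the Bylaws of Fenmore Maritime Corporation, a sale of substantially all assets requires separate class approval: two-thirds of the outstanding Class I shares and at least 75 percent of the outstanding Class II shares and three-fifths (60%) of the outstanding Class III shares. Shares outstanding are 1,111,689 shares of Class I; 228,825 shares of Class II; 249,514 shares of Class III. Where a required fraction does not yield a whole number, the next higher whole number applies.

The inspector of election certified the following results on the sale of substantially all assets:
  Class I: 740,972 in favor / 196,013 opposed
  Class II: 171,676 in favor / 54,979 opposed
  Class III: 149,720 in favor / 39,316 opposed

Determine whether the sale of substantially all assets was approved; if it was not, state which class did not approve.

Not approved — the Class I shares did not give the required vote.

Class I: 2/3 of 1111689 = 741126; 741,126 required, 740,972 in favor — not approved.
Class II: 3/4 of 228825 = 171618.75, rounded up to 171619; 171,619 required, 171,676 in favor — approved.
Class III: 3/5 of 249514 = 149708.40, rounded up to 149709; 149,709 required, 149,720 in favor — approved.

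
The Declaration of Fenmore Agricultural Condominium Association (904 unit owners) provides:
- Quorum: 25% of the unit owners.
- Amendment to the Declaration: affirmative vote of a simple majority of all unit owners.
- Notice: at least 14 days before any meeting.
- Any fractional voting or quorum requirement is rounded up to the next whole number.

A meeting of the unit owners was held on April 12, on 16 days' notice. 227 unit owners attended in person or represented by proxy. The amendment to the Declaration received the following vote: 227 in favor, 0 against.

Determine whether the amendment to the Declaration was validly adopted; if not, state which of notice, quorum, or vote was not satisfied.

Invalid — vote requirement not satisfied.

Notice: 16 days given; 14 required. Satisfied.
Quorum: 25% of 904 = 226; 227 present. Satisfied.
Vote: requires a majority of all unit owners (904); a majority of 904 is 453, so 453 needed; 227 in favor. Not satisfied.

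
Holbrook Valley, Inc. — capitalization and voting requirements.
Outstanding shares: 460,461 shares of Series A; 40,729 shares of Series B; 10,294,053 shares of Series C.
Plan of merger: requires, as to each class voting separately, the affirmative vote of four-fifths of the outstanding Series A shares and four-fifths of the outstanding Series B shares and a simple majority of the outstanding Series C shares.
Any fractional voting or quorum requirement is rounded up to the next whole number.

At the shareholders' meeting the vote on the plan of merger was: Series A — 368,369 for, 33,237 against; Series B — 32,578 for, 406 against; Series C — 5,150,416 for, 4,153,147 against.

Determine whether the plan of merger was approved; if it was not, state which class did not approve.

Not approved — the Series B shares did not give the required vote.

Series A: 4/5 of 460461 = 368368.80, rounded up to 368369; 368,369 required, 368,369 in favor — approved.
Series B: 4/5 of 40729 = 32583.20, rounded up to 32584; 32,584 required, 32,578 in favor — not approved.
Series C: a majority of 10294053 is 5147027; 5,147,027 required, 5,150,416 in favor — approved.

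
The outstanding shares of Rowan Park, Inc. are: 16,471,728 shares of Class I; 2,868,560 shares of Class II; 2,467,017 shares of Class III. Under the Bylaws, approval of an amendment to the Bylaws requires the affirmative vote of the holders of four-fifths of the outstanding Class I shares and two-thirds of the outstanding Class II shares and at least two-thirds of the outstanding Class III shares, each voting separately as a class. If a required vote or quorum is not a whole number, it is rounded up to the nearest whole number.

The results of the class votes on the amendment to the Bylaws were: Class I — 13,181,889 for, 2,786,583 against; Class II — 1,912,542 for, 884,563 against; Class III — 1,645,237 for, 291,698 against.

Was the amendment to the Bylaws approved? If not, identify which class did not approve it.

Approved — every class gave the required vote.

Class I: 4/5 of 16471728 = 13177382.40, rounded up to 13177383; 13,177,383 required, 13,181,889 in favor — approved.
Class II: 2/3 of 2868560 = 1912373.33, rounded up to 1912374; 1,912,374 required, 1,912,542 in favor — approved.
Class III: 2/3 of 2467017 = 1644678; 1,644,678 required, 1,645,237 in favor — approved.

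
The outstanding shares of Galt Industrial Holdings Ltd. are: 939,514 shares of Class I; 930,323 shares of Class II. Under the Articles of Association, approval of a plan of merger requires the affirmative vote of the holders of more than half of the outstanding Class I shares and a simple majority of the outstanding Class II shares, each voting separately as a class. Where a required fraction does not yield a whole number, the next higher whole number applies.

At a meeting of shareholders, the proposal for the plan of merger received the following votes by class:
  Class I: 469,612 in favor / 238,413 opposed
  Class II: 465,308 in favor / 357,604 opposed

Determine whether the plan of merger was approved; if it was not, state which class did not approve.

Not approved — the Class I shares did not give the required vote.

Class I: a majority of 939514 is 469758; 469,758 required, 469,612 in favor — not approved.
Class II: a majority of 930323 is 465162; 465,162 required, 465,308 in favor — approved.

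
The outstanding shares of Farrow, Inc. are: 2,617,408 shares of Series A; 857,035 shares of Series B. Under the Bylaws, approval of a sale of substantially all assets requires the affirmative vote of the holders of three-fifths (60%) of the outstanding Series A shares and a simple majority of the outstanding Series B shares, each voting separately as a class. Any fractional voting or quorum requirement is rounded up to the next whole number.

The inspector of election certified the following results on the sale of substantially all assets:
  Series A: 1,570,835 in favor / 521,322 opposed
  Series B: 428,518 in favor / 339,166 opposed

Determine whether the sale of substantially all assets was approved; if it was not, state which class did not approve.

Approved — every class gave the required vote.

Series A: 3/5 of 2617408 = 1570444.80, rounded up to 1570445; 1,570,445 required, 1,570,835 in favor — approved.
Series B: a majority of 857035 is 428518; 428,518 required, 428,518 in favor — approved.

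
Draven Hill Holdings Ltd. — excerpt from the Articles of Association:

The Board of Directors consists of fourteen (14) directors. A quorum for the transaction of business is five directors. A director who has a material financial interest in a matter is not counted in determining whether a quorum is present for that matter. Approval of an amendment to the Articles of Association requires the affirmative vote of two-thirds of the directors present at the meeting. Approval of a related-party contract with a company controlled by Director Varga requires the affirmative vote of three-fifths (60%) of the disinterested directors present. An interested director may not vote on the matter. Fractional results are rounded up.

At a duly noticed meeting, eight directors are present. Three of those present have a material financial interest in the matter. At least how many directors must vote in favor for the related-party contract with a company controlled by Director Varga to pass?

3

The related-party contract with a company controlled by Director Varga requires three-fifths of the disinterested directors present (8 − 3 = 5).
3/5 of 5 = 3.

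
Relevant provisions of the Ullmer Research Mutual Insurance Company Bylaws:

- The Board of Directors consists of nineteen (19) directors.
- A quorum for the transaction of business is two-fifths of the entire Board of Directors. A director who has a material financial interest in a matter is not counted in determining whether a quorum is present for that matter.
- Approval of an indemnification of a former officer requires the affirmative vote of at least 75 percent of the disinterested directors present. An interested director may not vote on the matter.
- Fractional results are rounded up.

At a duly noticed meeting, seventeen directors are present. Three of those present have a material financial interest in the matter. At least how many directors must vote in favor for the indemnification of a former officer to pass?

11

The indemnification of a former officer requires three-fourths of the disinterested directors present (17 − 3 = 14).
3/4 of 14 = 10.50, rounded up to 11.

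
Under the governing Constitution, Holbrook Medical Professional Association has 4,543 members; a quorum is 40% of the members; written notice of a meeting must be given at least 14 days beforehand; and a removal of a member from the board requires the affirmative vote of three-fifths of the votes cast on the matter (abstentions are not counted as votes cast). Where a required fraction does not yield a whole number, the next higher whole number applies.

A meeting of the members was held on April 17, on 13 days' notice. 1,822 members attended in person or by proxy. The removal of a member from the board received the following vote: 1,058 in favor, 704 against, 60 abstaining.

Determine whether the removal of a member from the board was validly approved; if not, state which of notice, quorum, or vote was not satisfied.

Notice: 13 days given; 14 required. Not satisfied.
Quorum: 40% of 4,543 = 1,817.20, rounded up to 1,818; 1,822 present. Satisfied.
Vote: requires three-fifths of the votes cast (1,822 − 60 abstaining = 1,762); 3/5 of 1762 = 1057.20, rounded up to 1058, so 1,058 needed; 1,058 in favor. Satisfied.

Invalid — notice requirement not satisfied.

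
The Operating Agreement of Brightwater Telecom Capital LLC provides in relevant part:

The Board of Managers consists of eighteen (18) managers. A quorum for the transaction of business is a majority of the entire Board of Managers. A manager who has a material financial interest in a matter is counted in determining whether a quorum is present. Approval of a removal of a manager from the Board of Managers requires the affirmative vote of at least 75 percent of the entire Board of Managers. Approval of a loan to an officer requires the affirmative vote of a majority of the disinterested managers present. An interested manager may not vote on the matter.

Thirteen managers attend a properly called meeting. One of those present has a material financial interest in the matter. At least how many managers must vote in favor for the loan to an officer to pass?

7

The loan to an officer requires a majority of the disinterested managers present (13 − 1 = 12).
A majority of 12 is 7.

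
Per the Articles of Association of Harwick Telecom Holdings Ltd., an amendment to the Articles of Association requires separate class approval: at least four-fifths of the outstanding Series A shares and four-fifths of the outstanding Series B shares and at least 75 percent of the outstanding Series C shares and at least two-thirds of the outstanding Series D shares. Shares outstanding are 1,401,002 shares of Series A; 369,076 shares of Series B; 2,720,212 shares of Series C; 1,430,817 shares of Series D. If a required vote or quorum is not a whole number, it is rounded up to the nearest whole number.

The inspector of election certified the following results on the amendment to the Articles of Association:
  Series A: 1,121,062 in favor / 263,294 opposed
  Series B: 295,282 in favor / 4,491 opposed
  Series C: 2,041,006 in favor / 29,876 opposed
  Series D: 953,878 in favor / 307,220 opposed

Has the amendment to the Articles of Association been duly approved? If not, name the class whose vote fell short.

Series A: 4/5 of 1401002 = 1120801.60, rounded up to 1120802; 1,120,802 required, 1,121,062 in favor — approved.
Series B: 4/5 of 369076 = 295260.80, rounded up to 295261; 295,261 required, 295,282 in favor — approved.
Series C: 3/4 of 2720212 = 2040159; 2,040,159 required, 2,041,006 in favor — approved.
Series D: 2/3 of 1430817 = 953878; 953,878 required, 953,878 in favor — approved.

Approved — every class gave the required vote.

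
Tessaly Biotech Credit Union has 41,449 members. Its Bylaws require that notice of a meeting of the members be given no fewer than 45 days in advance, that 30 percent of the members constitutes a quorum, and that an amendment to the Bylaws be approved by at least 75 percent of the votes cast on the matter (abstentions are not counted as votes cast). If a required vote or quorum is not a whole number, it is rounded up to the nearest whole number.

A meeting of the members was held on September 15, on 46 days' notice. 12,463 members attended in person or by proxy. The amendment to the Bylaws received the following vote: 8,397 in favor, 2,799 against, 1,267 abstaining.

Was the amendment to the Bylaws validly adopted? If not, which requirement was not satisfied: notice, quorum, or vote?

Valid — all requirements satisfied.

Notice: 46 days given; 45 required. Satisfied.
Quorum: 30% of 41,449 = 12,434.70, rounded up to 12,435; 12,463 present. Satisfied.
Vote: requires three-fourths of the votes cast (12,463 − 1,267 abstaining = 11,196); 3/4 of 11196 = 8397, so 8,397 needed; 8,397 in favor. Satisfied.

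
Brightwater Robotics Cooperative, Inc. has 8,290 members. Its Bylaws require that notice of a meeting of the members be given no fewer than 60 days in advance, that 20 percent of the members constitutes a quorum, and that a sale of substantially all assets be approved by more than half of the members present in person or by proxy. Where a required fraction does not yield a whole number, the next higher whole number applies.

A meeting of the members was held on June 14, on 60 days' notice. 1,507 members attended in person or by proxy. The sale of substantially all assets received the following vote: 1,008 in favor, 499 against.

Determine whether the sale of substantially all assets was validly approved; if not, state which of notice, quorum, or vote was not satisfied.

Notice: 60 days given; 60 required. Satisfied.
Quorum: 20% of 8,290 = 1,658; 1,507 present. Not satisfied.
Vote: requires a majority of those present (1,507); a majority of 1507 is 754, so 754 needed; 1,008 in favor. Satisfied.

Invalid — quorum requirement not satisfied.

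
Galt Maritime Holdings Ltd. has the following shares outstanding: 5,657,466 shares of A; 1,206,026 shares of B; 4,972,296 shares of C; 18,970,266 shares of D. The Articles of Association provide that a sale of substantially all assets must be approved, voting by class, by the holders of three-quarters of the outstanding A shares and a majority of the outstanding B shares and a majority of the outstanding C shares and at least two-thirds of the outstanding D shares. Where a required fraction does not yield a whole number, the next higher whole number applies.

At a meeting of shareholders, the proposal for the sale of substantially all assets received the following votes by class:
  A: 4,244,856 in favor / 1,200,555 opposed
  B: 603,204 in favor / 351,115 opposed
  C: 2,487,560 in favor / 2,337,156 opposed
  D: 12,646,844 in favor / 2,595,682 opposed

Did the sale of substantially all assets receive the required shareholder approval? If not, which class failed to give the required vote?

A: 3/4 of 5657466 = 4243099.50, rounded up to 4243100; 4,243,100 required, 4,244,856 in favor — approved.
B: a majority of 1206026 is 603014; 603,014 required, 603,204 in favor — approved.
C: a majority of 4972296 is 2486149; 2,486,149 required, 2,487,560 in favor — approved.
D: 2/3 of 18970266 = 12646844; 12,646,844 required, 12,646,844 in favor — approved.

Approved — every class gave the required vote.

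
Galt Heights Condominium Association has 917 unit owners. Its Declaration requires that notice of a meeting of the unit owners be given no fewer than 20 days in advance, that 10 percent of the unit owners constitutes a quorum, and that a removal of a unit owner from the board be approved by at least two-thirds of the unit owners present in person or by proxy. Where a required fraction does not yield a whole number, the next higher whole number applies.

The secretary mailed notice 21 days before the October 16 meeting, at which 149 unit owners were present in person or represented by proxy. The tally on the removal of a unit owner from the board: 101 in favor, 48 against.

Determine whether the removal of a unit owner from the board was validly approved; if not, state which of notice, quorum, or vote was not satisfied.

Notice: 21 days given; 20 required. Satisfied.
Quorum: 10% of 917 = 91.70, rounded up to 92; 149 present. Satisfied.
Vote: requires two-thirds of those present (149); 2/3 of 149 = 99.33, rounded up to 100, so 100 needed; 101 in favor. Satisfied.

Valid — all requirements satisfied.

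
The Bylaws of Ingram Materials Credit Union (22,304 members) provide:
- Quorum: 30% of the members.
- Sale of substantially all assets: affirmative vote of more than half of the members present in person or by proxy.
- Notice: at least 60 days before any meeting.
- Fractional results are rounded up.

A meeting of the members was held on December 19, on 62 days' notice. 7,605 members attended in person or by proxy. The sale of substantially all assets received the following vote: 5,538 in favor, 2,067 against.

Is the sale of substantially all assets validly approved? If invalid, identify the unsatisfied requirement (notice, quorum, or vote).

Notice: 62 days given; 60 required. Satisfied.
Quorum: 30% of 22,304 = 6,691.20, rounded up to 6,692; 7,605 present. Satisfied.
Vote: requires a majority of those present (7,605); a majority of 7605 is 3803, so 3,803 needed; 5,538 in favor. Satisfied.

Valid — all requirements satisfied.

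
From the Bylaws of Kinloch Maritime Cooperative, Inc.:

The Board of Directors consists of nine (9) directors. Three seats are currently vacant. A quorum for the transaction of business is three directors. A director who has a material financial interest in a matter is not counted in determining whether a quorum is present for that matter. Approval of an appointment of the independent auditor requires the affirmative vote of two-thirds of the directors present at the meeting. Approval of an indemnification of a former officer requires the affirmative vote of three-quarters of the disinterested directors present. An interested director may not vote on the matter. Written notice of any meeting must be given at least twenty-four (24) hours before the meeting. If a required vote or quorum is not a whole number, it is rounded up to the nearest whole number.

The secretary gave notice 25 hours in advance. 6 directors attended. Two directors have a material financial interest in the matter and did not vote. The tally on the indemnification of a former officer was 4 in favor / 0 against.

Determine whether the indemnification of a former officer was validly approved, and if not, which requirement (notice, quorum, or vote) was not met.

Notice: 25 hours given; 24 required (25 ≥ 24). Satisfied.
Quorum: 6 present, but the 2 interested directors do not count, leaving 4. Quorum is 3. Satisfied.
Vote: the indemnification of a former officer requires three-fourths of the disinterested directors present (6 − 2 = 4). 3/4 of 4 = 3, so 3 affirmative votes are needed; 4 voted in favor. Satisfied.

Valid — all requirements satisfied.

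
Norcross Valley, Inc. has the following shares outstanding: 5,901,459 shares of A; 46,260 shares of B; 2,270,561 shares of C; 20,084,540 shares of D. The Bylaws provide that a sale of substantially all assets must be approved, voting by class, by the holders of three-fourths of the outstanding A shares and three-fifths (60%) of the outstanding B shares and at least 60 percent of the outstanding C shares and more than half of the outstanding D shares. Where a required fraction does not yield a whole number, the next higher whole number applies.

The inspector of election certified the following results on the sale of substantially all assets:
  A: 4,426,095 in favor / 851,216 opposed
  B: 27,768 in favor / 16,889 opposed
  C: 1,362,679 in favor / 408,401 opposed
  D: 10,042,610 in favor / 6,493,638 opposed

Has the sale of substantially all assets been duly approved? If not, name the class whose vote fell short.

A: 3/4 of 5901459 = 4426094.25, rounded up to 4426095; 4,426,095 required, 4,426,095 in favor — approved.
B: 3/5 of 46260 = 27756; 27,756 required, 27,768 in favor — approved.
C: 3/5 of 2270561 = 1362336.60, rounded up to 1362337; 1,362,337 required, 1,362,679 in favor — approved.
D: a majority of 20084540 is 10042271; 10,042,271 required, 10,042,610 in favor — approved.

Approved — every class gave the required vote.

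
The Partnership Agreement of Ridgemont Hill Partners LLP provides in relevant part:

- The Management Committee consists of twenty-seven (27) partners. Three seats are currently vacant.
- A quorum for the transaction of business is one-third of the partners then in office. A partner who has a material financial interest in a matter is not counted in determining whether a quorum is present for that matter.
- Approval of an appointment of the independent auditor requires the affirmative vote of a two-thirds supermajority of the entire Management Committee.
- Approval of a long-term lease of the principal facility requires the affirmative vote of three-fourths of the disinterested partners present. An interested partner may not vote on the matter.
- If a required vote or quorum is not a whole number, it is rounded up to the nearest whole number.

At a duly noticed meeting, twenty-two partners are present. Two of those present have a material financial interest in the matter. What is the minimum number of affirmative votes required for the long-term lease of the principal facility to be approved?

The long-term lease of the principal facility requires three-fourths of the disinterested partners present (22 − 2 = 20).
3/4 of 20 = 15.

15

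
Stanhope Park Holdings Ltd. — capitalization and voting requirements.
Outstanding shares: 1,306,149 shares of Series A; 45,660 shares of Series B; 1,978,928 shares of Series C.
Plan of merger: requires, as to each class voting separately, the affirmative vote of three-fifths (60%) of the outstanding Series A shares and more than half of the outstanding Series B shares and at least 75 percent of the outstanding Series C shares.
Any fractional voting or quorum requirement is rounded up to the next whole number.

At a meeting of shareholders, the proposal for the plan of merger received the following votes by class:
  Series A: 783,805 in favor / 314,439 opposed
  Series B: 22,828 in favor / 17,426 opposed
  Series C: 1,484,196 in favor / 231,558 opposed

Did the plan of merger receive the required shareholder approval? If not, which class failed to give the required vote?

Series A: 3/5 of 1306149 = 783689.40, rounded up to 783690; 783,690 required, 783,805 in favor — approved.
Series B: a majority of 45660 is 22831; 22,831 required, 22,828 in favor — not approved.
Series C: 3/4 of 1978928 = 1484196; 1,484,196 required, 1,484,196 in favor — approved.

Not approved — the Series B shares did not give the required vote.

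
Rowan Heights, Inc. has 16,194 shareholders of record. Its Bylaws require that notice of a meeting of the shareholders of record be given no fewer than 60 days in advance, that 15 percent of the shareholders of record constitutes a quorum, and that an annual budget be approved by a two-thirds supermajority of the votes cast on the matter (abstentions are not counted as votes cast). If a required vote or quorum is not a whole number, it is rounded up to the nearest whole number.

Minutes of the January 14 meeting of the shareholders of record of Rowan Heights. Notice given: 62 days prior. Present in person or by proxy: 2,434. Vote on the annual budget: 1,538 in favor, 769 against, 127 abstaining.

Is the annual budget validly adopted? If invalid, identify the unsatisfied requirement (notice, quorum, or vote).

Notice: 62 days given; 60 required. Satisfied.
Quorum: 15% of 16,194 = 2,429.10, rounded up to 2,430; 2,434 present. Satisfied.
Vote: requires two-thirds of the votes cast (2,434 − 127 abstaining = 2,307); 2/3 of 2307 = 1538, so 1,538 needed; 1,538 in favor. Satisfied.

Valid — all requirements satisfied.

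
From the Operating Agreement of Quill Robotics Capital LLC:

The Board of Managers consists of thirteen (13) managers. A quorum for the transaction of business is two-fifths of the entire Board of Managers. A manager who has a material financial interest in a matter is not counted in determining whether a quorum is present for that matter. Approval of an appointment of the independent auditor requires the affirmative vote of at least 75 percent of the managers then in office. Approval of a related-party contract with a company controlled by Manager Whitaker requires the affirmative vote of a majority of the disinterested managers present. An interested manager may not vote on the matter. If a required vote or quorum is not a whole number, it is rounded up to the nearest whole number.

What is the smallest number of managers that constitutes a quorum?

6

2/5 of 13 = 5.20, rounded up to 6.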